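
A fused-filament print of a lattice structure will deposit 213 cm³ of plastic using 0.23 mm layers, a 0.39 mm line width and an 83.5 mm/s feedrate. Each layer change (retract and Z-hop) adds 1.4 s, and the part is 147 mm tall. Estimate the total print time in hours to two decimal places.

8.15 hours

Bead cross-section = 0.23 × 0.39, so 0.0897 mm².
Path length: 213000 mm³ / 0.0897 mm² → 2374581.9 mm.
Print-move time: 2374581.9 / 83.5 → 28438.1 s.
Layer count = ceil(147 / 0.23) = 640.
Layer-change overhead: 640 × 1.4 → 896 s.
Total = 28438.1 + 896 = 29334.1 s = 8.15 hours.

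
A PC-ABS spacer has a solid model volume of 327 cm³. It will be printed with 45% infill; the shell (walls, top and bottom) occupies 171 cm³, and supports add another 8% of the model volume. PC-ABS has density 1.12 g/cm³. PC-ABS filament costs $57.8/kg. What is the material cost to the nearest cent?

Infill region = 327 − 171 = 156 cm³.
Infill deposited = 0.45 × 156, so 70.2 cm³.
Support: 0.08 × 327 → 26.16 cm³.
Deposited volume = 171 + 70.2 + 26.16, so 267.36 cm³.
Mass = 267.36 × 1.12, so 299.4432 g.
At $57.8/kg: 299.4432/1000 × 57.8 = $17.31.

$17.31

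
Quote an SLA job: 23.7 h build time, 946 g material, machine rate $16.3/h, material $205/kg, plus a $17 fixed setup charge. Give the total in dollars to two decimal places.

$597.24

Machine cost = 16.3 × 23.7 = $386.31.
Material cost: 205 × 946/1000 → $193.93.
Adding setup: 386.31 + 193.93 + 17 → $597.24.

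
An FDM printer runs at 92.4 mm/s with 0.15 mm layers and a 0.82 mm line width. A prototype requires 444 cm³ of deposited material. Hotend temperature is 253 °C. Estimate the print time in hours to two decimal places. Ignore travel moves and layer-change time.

Line area = 0.15 × 0.82 = 0.123 mm².
Total extruded path = 444000/0.123 = 3609756.1 mm.
Print-move time = 3609756.1 / 92.4, so 39066.6 s.
Converting: 39066.6 s = 10.85 hours.

10.85 hours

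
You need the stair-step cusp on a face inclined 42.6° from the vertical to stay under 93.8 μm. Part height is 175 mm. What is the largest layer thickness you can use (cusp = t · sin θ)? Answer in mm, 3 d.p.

Layer height = cusp / sin(42.6°) = 0.0938 / 0.6769 = 0.139 mm.

0.139 mm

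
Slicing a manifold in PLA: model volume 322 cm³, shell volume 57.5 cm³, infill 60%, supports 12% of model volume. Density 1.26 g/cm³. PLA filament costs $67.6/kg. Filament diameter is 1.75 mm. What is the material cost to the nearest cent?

$21.71

Infill region = 322 − 57.5, so 264.5 cm³.
Infill deposited = 0.60 × 264.5, so 158.7 cm³.
Support = 0.12 × 322, so 38.64 cm³.
Total printed volume: 57.5 + 158.7 + 38.64 → 254.84 cm³.
Mass: 254.84 × 1.26 → 321.0984 g.
Cost = 321.0984 g / 1000 × $67.6/kg = $21.71.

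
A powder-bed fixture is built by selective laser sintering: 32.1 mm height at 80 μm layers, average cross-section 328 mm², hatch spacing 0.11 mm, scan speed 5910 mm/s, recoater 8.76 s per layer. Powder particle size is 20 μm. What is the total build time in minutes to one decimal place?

Layers = ⌈32.1/0.08⌉ = 402.
Scan path per layer: 328 / 0.11 → 2981.8 mm.
Per-layer scan time: 2981.8 / 5910 → 0.5045 s.
Time per layer: 0.5045 + 8.76 → 9.2645 s.
Build time = 402 × 9.2645 = 3724.329 s = 62.1 minutes.

62.1 minutes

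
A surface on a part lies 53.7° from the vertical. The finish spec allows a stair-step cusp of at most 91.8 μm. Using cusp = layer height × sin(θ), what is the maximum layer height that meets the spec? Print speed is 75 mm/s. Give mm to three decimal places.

0.114 mm

sin(53.7°) = 0.8059; t_max = 0.0918/0.8059 = 0.114 mm.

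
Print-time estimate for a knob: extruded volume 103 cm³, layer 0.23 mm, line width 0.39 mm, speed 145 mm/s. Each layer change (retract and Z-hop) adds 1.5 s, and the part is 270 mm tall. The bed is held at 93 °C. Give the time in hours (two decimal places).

2.69 hours

Extrusion cross-section = 0.23 × 0.39, so 0.0897 mm².
Toolpath length = 103 cm³ / 0.0897 mm² = 103000 / 0.0897 = 1148272 mm.
Time extruding = 1148272 / 145 = 7919.1 s.
Number of layers: 270 / 0.23 → 1174 (rounded up).
Z-hop total = 1174 × 1.5, so 1761 s.
Altogether 7919.1 + 1761 = 9680.1 s, i.e. 2.69 hours.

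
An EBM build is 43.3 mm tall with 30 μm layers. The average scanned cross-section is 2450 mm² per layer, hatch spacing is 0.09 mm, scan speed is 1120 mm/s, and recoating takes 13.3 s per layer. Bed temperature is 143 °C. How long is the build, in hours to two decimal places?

Layers = ⌈43.3/0.03⌉ = 1444.
Hatch length per layer = 2450 / 0.09 = 27222.2 mm.
Beam time per layer: 27222.2 / 1120 → 24.3055 s.
Layer cycle = 24.3055 + 13.3 = 37.6055 s.
Build time = 1444 × 37.6055 = 54302.342 s = 15.08 hours.

15.08 hours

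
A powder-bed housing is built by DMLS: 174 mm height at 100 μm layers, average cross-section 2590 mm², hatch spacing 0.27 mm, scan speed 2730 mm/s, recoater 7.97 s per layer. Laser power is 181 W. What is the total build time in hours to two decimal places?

Layer count = ceil(174 / 0.1) = 1740.
Per-layer scan distance: 2590 / 0.27 → 9592.6 mm.
Scan time per layer = 9592.6 / 2730 = 3.5138 s.
Layer cycle: 3.5138 + 7.97 → 11.4838 s.
Total: 1740 × 11.4838 s = 19981.812 s → 5.55 hours.

5.55 hours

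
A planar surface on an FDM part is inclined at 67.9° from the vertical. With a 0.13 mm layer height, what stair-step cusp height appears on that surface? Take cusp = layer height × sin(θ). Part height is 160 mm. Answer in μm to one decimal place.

120.4 μm

sin(67.9°) = 0.9265, so cusp = 0.13 × 0.9265 = 0.120445 mm → 120.4 μm.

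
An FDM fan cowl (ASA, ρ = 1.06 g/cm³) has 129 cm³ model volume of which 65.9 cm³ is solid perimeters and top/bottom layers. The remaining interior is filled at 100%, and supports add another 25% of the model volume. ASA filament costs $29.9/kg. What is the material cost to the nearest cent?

$5.11

Interior volume: 129 − 65.9 → 63.1 cm³.
Deposited infill: 1.00 × 63.1 → 63.1 cm³.
Support = 0.25 × 129 = 32.25 cm³.
Total printed volume = 65.9 + 63.1 + 32.25, so 161.25 cm³.
Mass: 161.25 × 1.06 → 170.925 g.
Cost = 170.925 g / 1000 × $29.9/kg = $5.11.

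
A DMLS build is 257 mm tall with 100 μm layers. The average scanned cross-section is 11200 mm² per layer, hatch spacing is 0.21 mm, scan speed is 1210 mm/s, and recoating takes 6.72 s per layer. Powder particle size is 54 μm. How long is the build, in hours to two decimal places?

Number of layers: 257 / 0.1 → 2570 (rounded up).
Hatch length per layer: 11200 / 0.21 → 53333.3 mm.
Per-layer scan time = 53333.3 / 1210, so 44.0771 s.
Per-layer time = 44.0771 + 6.72, so 50.7971 s.
Total: 2570 × 50.7971 s = 130548.547 s → 36.26 hours.

36.26 hours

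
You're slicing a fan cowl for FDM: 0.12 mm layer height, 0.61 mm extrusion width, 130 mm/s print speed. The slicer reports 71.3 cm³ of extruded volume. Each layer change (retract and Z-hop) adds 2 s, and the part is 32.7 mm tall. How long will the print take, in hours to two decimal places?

Bead cross-section = 0.12 × 0.61, so 0.0732 mm².
Total extruded path = 71300/0.0732 = 974043.7 mm.
Extrusion time: 974043.7 / 130 → 7492.6 s.
Number of layers: 32.7 / 0.12 → 273 (rounded up).
Layer-change overhead = 273 × 2 = 546 s.
Altogether 7492.6 + 546 = 8038.6 s, i.e. 2.23 hours.

2.23 hours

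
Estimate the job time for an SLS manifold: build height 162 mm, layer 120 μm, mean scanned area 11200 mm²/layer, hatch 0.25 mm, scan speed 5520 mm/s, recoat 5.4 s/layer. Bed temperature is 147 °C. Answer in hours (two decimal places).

5.07 hours

Layers = ⌈162/0.12⌉ = 1350.
Scan path per layer: 11200 / 0.25 → 44800 mm.
Scan time per layer: 44800 / 5520 → 8.1159 s.
Time per layer: 8.1159 + 5.4 → 13.5159 s.
Build time = 1350 × 13.5159 = 18246.465 s = 5.07 hours.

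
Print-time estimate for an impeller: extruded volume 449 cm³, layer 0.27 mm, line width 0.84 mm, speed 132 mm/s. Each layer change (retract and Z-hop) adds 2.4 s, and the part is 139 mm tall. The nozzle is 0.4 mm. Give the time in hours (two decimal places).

Line area = 0.27 × 0.84, so 0.2268 mm².
Path length: 449000 mm³ / 0.2268 mm² → 1979717.8 mm.
Time extruding = 1979717.8 / 132 = 14997.9 s.
Number of layers: 139 / 0.27 → 515 (rounded up).
Z-hop total: 515 × 2.4 → 1236 s.
Total = 14997.9 + 1236 = 16233.9 s = 4.51 hours.

4.51 hours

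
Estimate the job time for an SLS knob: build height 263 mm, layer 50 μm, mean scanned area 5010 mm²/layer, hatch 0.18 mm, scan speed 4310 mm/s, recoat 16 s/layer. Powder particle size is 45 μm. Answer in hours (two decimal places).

Number of layers: 263 / 0.05 → 5260 (rounded up).
Scan path per layer = 5010 / 0.18, so 27833.3 mm.
Laser time per layer = 27833.3 / 4310, so 6.4578 s.
Time per layer: 6.4578 + 16 → 22.4578 s.
Build time = 5260 × 22.4578 = 118128.028 s = 32.81 hours.

32.81 hours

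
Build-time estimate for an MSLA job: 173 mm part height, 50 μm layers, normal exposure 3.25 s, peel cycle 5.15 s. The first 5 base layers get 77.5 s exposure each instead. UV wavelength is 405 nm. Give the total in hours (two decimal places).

8.18 hours

Number of layers: 173 / 0.05 → 3460 (rounded up).
Bottom layers = 5 × (77.5 + 5.15), so 413.25 s.
Normal layers: 3455 × (3.25 + 5.15) → 29022 s.
Sum: 413.25 + 29022 = 29435.25 s → 8.18 hours.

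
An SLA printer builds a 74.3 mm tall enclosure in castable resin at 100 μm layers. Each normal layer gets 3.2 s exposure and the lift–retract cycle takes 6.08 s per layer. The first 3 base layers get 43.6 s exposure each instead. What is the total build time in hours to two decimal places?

Number of layers: 74.3 / 0.1 → 743 (rounded up).
Burn-in layers = 3 × (43.6 + 6.08) = 149.04 s.
Regular layers = 740 × (3.2 + 6.08) = 6867.2 s.
Sum: 149.04 + 6867.2 = 7016.24 s → 1.95 hours.

1.95 hours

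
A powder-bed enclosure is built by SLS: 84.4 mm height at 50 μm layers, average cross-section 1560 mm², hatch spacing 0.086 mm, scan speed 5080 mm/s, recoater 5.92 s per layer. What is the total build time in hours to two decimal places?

Layer count = ceil(84.4 / 0.05) = 1688.
Hatch length per layer = 1560 / 0.086, so 18139.5 mm.
Per-layer scan time = 18139.5 / 5080, so 3.5708 s.
Time per layer = 3.5708 + 5.92 = 9.4908 s.
Build time = 1688 × 9.4908 = 16020.4704 s = 4.45 hours.

4.45 hours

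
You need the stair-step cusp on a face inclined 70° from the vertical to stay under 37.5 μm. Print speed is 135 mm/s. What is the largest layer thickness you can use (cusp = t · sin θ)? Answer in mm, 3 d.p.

0.040 mm

sin(70°) = 0.9397; t_max = 0.0375/0.9397 = 0.040 mm.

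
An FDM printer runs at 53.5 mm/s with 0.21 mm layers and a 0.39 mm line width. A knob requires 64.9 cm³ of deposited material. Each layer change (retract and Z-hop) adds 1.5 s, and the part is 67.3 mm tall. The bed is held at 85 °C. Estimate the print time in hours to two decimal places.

4.25 hours

Bead cross-section = 0.21 × 0.39 = 0.0819 mm².
Path length: 64900 mm³ / 0.0819 mm² → 792429.8 mm.
Extrusion time = 792429.8 / 53.5, so 14811.8 s.
Layers = ⌈67.3/0.21⌉ = 321.
Non-print overhead = 321 × 1.5 = 481.5 s.
Altogether 14811.8 + 481.5 = 15293.3 s, i.e. 4.25 hours.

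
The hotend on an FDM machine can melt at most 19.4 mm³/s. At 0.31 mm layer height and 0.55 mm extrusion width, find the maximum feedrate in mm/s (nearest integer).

Extrusion cross-section = 0.31 × 0.55, so 0.1705 mm².
v_max = Q/A = 19.4/0.1705 = 113.78 mm/s → 114 mm/s.

114 mm/s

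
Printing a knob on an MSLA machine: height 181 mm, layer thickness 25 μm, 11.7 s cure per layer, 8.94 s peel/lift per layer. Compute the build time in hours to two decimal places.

Layer count = ceil(181 / 0.025) = 7240.
Each layer takes: 11.7 + 8.94 → 20.64 s.
Total = 7240 × 20.64 = 149433.6 s = 41.51 hours.

41.51 hours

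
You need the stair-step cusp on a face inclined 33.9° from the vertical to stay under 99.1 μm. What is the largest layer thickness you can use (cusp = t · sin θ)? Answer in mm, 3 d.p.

0.178 mm

Layer height = cusp / sin(33.9°) = 0.0991 / 0.5577 = 0.178 mm.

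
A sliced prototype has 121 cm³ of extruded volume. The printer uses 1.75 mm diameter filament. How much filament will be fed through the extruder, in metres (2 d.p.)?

Filament cross-section = π × (1.75/2)² = 2.4053 mm².
L = 121000 mm³ / 2.4053 mm² = 50305.58 mm, i.e. 50.31 m.

50.31 m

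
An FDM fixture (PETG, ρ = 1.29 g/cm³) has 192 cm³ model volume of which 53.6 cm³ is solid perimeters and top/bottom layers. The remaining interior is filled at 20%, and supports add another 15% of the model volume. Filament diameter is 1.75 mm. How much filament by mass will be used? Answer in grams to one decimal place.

Interior volume: 192 − 53.6 → 138.4 cm³.
Infill deposited = 0.20 × 138.4, so 27.68 cm³.
Support: 0.15 × 192 → 28.8 cm³.
Total printed volume = 53.6 + 27.68 + 28.8 = 110.08 cm³.
Mass = 110.08 × 1.29 = 142.0032 g.

142.0 g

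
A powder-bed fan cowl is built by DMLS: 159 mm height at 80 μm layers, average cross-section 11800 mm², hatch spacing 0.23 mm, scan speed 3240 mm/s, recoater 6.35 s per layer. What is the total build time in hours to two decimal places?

12.25 hours

Layer count = ceil(159 / 0.08) = 1988.
Scan path per layer: 11800 / 0.23 → 51304.3 mm.
Per-layer scan time: 51304.3 / 3240 → 15.8347 s.
Time per layer = 15.8347 + 6.35 = 22.1847 s.
Build time = 1988 × 22.1847 = 44103.1836 s = 12.25 hours.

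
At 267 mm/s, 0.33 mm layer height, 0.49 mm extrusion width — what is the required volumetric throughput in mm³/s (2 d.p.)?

A = 0.33 × 0.49 = 0.1617 mm².
Volumetric flow = 267 × 0.1617 = 43.17 mm³/s.

43.17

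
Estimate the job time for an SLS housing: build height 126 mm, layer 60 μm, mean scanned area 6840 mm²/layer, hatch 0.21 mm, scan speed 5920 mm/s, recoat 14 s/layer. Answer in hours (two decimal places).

11.38 hours

Number of layers: 126 / 0.06 → 2100 (rounded up).
Hatch length per layer = 6840 / 0.21 = 32571.4 mm.
Per-layer scan time = 32571.4 / 5920, so 5.5019 s.
Time per layer = 5.5019 + 14 = 19.5019 s.
2100 layers × 19.5019 s/layer = 40953.99 s, i.e. 11.38 hours.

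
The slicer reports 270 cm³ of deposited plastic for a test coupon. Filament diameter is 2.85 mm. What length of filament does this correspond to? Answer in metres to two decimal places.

42.32 m

Filament cross-section = π × (2.85/2)² = 6.3794 mm².
Length = 270 cm³ / 6.3794 mm² = 270000 / 6.3794 = 42323.73 mm = 42.32 m.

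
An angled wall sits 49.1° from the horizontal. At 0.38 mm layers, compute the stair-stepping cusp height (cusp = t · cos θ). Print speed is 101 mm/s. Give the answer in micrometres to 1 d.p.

248.8 μm

h_c = t·cos θ = 0.38 × 0.6547 = 0.248786 mm (248.8 μm).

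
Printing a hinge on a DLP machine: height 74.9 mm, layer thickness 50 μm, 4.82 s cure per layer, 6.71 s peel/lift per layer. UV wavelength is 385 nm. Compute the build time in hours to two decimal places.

4.80 hours

Layers = ⌈74.9/0.05⌉ = 1498.
Cycle time = 4.82 + 6.71, so 11.53 s.
Total = 1498 × 11.53 = 17271.94 s = 4.80 hours.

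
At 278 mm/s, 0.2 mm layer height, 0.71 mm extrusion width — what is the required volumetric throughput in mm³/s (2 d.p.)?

A: 0.2 × 0.71 → 0.142 mm².
Volumetric flow = 278 × 0.142 = 39.48 mm³/s.

39.48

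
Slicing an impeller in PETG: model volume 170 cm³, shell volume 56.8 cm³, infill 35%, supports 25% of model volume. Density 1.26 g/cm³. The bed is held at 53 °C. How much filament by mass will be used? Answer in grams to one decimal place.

175.0 g

Interior volume: 170 − 56.8 → 113.2 cm³.
Infill volume: 0.35 × 113.2 → 39.62 cm³.
Support = 0.25 × 170 = 42.5 cm³.
Deposited volume: 56.8 + 39.62 + 42.5 → 138.92 cm³.
Mass = 138.92 × 1.26 = 175.0392 g.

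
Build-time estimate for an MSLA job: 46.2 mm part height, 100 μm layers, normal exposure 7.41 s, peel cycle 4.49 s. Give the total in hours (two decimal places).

Layers = ⌈46.2/0.1⌉ = 462.
Per-layer time: 7.41 + 4.49 → 11.9 s.
Build time: 462 × 11.9 s = 5497.8 s, i.e. 1.53 hours.

1.53 hours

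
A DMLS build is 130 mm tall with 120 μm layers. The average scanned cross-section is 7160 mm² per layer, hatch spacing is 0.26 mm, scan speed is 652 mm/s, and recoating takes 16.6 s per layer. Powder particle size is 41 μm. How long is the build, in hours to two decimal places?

17.72 hours

Layer count = ceil(130 / 0.12) = 1084.
Per-layer scan distance = 7160 / 0.26 = 27538.5 mm.
Per-layer scan time = 27538.5 / 652, so 42.237 s.
Per-layer time: 42.237 + 16.6 → 58.837 s.
1084 layers × 58.837 s/layer = 63779.308 s, i.e. 17.72 hours.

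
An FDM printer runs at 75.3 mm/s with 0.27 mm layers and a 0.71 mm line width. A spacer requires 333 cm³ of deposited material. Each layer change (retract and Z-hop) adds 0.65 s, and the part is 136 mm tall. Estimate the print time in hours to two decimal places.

6.50 hours

Extrusion cross-section = 0.27 × 0.71 = 0.1917 mm².
Toolpath length = 333 cm³ / 0.1917 mm² = 333000 / 0.1917 = 1737089.2 mm.
Time extruding = 1737089.2 / 75.3 = 23068.9 s.
Number of layers: 136 / 0.27 → 504 (rounded up).
Layer-change overhead: 504 × 0.65 → 327.6 s.
Total = 23068.9 + 327.6 = 23396.5 s = 6.50 hours.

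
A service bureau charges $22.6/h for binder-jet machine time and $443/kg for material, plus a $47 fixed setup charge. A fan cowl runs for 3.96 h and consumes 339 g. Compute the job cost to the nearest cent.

Machine-time cost = 22.6 × 3.96 = $89.496.
Material cost = 443 × 339/1000, so $150.177.
Adding setup: 89.496 + 150.177 + 47 → 286.673 ≈ $286.67.

$286.67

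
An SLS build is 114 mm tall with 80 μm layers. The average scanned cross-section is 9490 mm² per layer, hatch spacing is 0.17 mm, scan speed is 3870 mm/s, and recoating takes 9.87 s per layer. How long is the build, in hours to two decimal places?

Number of layers: 114 / 0.08 → 1425 (rounded up).
Scan path per layer: 9490 / 0.17 → 55823.5 mm.
Scan time per layer = 55823.5 / 3870, so 14.4247 s.
Time per layer = 14.4247 + 9.87, so 24.2947 s.
Build time = 1425 × 24.2947 = 34619.9475 s = 9.62 hours.

9.62 hours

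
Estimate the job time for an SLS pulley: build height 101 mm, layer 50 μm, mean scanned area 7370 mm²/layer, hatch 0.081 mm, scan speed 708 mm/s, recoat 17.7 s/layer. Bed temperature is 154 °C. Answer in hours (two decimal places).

Layer count = ceil(101 / 0.05) = 2020.
Scan path per layer = 7370 / 0.081, so 90987.7 mm.
Per-layer scan time = 90987.7 / 708 = 128.5137 s.
Layer cycle: 128.5137 + 17.7 → 146.2137 s.
Total: 2020 × 146.2137 s = 295351.674 s → 82.04 hours.

82.04 hours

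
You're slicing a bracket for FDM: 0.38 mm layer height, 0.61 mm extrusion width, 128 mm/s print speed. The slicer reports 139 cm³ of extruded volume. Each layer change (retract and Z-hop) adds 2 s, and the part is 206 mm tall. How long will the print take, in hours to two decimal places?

Line area = 0.38 × 0.61 = 0.2318 mm².
Toolpath length = 139 cm³ / 0.2318 mm² = 139000 / 0.2318 = 599654.9 mm.
Extrusion time = 599654.9 / 128, so 4684.8 s.
Number of layers: 206 / 0.38 → 543 (rounded up).
Non-print overhead: 543 × 2 → 1086 s.
Altogether 4684.8 + 1086 = 5770.8 s, i.e. 1.60 hours.

1.60 hours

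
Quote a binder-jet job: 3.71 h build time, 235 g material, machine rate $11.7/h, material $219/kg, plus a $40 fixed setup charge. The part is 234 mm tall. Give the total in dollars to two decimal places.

Machine cost = 11.7 × 3.71, so $43.407.
Material cost = 219 × 235/1000 = $51.465.
Adding setup: 43.407 + 51.465 + 40 → 134.872 ≈ $134.87.

$134.87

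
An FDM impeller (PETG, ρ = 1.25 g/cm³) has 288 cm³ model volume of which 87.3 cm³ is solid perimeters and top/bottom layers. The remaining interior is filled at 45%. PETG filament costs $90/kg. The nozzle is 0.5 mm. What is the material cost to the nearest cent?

$19.98

Volume inside the shell = 288 − 87.3, so 200.7 cm³.
Deposited infill: 0.45 × 200.7 → 90.315 cm³.
Total printed volume = 87.3 + 90.315, so 177.615 cm³.
Mass = 177.615 × 1.25, so 222.01875 g.
At $90/kg: 222.01875/1000 × 90 = $19.98.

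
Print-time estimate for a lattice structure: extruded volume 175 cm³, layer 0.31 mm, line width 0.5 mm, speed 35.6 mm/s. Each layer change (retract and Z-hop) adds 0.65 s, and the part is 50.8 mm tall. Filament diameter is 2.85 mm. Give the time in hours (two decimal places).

8.84 hours

Bead cross-section = 0.31 × 0.5, so 0.155 mm².
Path length: 175000 mm³ / 0.155 mm² → 1129032.3 mm.
Print-move time = 1129032.3 / 35.6 = 31714.4 s.
Number of layers: 50.8 / 0.31 → 164 (rounded up).
Z-hop total = 164 × 0.65 = 106.6 s.
Total = 31714.4 + 106.6 = 31821 s = 8.84 hours.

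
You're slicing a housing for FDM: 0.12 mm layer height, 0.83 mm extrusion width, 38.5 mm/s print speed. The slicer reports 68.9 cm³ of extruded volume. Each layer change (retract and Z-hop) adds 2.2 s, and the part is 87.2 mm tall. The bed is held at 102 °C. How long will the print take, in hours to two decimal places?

5.44 hours

Bead cross-section = 0.12 × 0.83, so 0.0996 mm².
Total extruded path = 68900/0.0996 = 691767.1 mm.
Time extruding: 691767.1 / 38.5 → 17968 s.
Layer count = ceil(87.2 / 0.12) = 727.
Non-print overhead = 727 × 2.2, so 1599.4 s.
Total = 17968 + 1599.4 = 19567.4 s = 5.44 hours.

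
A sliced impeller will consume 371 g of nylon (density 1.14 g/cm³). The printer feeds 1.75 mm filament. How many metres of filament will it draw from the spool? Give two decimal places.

Volume = 371 g / 1.14 g·cm⁻³ = 325.4386 cm³ = 325438.6 mm³.
Filament cross-section = π × (1.75/2)² = 2.4053 mm².
Length = 325438.6 / 2.4053 = 135300.63 mm = 135.30 m.

135.30 m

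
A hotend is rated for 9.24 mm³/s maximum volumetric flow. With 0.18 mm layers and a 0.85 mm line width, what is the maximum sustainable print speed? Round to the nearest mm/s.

A: 0.18 × 0.85 → 0.153 mm².
v_max = Q/A = 9.24/0.153 = 60.39 mm/s → 60 mm/s.

60 mm/s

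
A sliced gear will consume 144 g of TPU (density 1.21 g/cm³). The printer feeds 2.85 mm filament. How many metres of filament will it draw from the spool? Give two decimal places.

18.66 m

Volume = 144 g / 1.21 g·cm⁻³ = 119.0083 cm³ = 119008.3 mm³.
Filament cross-section = π × (2.85/2)² = 6.3794 mm².
L = V/A = 119008.3/6.3794 = 18655.09 mm → 18.66 m.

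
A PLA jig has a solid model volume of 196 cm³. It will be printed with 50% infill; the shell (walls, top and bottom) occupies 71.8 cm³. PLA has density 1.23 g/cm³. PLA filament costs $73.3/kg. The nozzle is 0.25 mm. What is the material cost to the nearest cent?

Infill region = 196 − 71.8 = 124.2 cm³.
Infill volume = 0.50 × 124.2, so 62.1 cm³.
Total printed volume = 71.8 + 62.1, so 133.9 cm³.
Mass: 133.9 × 1.23 → 164.697 g.
Cost = 164.697 g / 1000 × $73.3/kg = $12.07.

$12.07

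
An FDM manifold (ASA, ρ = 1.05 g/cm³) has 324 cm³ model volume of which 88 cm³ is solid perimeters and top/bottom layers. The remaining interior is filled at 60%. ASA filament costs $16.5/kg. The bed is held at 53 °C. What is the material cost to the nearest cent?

$3.98

Volume inside the shell = 324 − 88 = 236 cm³.
Infill volume: 0.60 × 236 → 141.6 cm³.
Total printed volume: 88 + 141.6 → 229.6 cm³.
Mass: 229.6 × 1.05 → 241.08 g.
Cost = 241.08 g / 1000 × $16.5/kg = $3.98.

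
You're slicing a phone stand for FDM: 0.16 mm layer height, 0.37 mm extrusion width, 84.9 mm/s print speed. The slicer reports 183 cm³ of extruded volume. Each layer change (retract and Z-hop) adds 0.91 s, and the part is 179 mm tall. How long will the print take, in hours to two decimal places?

Extrusion cross-section = 0.16 × 0.37 = 0.0592 mm².
Total extruded path = 183000/0.0592 = 3091216.2 mm.
Time extruding = 3091216.2 / 84.9, so 36410.1 s.
Layers = ⌈179/0.16⌉ = 1119.
Z-hop total: 1119 × 0.91 → 1018.29 s.
Total = 36410.1 + 1018.29 = 37428.39 s = 10.40 hours.

10.40 hours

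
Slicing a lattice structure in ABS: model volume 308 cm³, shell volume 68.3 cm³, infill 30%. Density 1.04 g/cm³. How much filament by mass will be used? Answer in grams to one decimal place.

Interior volume = 308 − 68.3 = 239.7 cm³.
Infill deposited = 0.30 × 239.7, so 71.91 cm³.
Deposited volume: 68.3 + 71.91 → 140.21 cm³.
Mass = 140.21 × 1.04 = 145.8184 g.

145.8 g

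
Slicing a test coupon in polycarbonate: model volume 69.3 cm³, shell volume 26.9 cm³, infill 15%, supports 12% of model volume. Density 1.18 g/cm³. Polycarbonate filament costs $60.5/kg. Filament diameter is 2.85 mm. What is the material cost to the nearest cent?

Infill region = 69.3 − 26.9 = 42.4 cm³.
Infill deposited = 0.15 × 42.4 = 6.36 cm³.
Support = 0.12 × 69.3 = 8.316 cm³.
Total printed volume = 26.9 + 6.36 + 8.316, so 41.576 cm³.
Mass = 41.576 × 1.18, so 49.05968 g.
Cost = 49.05968 g / 1000 × $60.5/kg = $2.97.

$2.97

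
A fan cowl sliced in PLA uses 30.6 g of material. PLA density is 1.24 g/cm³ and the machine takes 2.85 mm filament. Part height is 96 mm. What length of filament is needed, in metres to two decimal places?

3.87 m

Volume = 30.6 g / 1.24 g·cm⁻³ = 24.6774 cm³ = 24677.4 mm³.
A = π r² = π × 1.425² = 6.3794 mm².
Length = 24677.4 / 6.3794 = 3868.29 mm = 3.87 m.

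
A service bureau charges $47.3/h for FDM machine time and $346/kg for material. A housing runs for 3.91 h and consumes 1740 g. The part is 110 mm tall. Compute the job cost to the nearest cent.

Machine cost = 47.3 × 3.91 = $184.943.
Feedstock cost = 346 × 1740/1000 = $602.04.
Total = 184.943 + 602.04 = 786.983 ≈ $786.98.

$786.98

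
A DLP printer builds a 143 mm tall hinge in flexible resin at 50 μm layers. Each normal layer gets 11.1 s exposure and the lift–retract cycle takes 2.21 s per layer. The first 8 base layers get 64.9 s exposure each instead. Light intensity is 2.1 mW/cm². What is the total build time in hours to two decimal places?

Number of layers: 143 / 0.05 → 2860 (rounded up).
Burn-in layers = 8 × (64.9 + 2.21), so 536.88 s.
Normal layers = 2852 × (11.1 + 2.21) = 37960.12 s.
Total = 536.88 + 37960.12 = 38497 s = 10.69 hours.

10.69 hours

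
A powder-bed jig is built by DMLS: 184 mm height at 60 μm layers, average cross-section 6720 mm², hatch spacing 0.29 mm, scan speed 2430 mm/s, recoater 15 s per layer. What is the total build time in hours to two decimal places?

Number of layers: 184 / 0.06 → 3067 (rounded up).
Hatch length per layer = 6720 / 0.29 = 23172.4 mm.
Laser time per layer: 23172.4 / 2430 → 9.536 s.
Per-layer time: 9.536 + 15 → 24.536 s.
Total: 3067 × 24.536 s = 75251.912 s → 20.90 hours.

20.90 hours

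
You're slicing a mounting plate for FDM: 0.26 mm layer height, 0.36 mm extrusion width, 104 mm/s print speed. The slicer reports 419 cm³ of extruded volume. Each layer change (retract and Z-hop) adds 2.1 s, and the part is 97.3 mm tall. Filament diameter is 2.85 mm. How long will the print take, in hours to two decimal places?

12.18 hours

Extrusion cross-section = 0.26 × 0.36, so 0.0936 mm².
Path length: 419000 mm³ / 0.0936 mm² → 4476495.7 mm.
Print-move time: 4476495.7 / 104 → 43043.2 s.
Number of layers: 97.3 / 0.26 → 375 (rounded up).
Layer-change overhead = 375 × 2.1, so 787.5 s.
Altogether 43043.2 + 787.5 = 43830.7 s, i.e. 12.18 hours.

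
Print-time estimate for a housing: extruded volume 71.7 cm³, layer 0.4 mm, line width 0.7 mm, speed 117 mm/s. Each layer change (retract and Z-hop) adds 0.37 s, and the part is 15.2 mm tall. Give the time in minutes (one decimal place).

36.7 minutes

Line area = 0.4 × 0.7, so 0.28 mm².
Toolpath length = 71.7 cm³ / 0.28 mm² = 71700 / 0.28 = 256071.4 mm.
Print-move time: 256071.4 / 117 → 2188.6 s.
Layer count = ceil(15.2 / 0.4) = 38.
Layer-change overhead: 38 × 0.37 → 14.06 s.
Altogether 2188.6 + 14.06 = 2202.66 s, i.e. 36.7 minutes.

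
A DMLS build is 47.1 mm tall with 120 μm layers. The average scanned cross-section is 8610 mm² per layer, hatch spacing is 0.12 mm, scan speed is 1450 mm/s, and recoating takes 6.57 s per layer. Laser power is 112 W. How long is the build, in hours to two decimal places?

6.12 hours

Layer count = ceil(47.1 / 0.12) = 393.
Scan path per layer: 8610 / 0.12 → 71750 mm.
Per-layer scan time = 71750 / 1450 = 49.4828 s.
Time per layer = 49.4828 + 6.57, so 56.0528 s.
Total: 393 × 56.0528 s = 22028.7504 s → 6.12 hours.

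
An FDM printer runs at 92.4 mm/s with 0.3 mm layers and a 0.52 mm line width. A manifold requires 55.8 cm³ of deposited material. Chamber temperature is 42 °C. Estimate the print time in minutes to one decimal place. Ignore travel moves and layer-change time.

64.5 minutes

Line area: 0.3 × 0.52 → 0.156 mm².
Toolpath length = 55.8 cm³ / 0.156 mm² = 55800 / 0.156 = 357692.3 mm.
Time extruding: 357692.3 / 92.4 → 3871.1 s.
Converting: 3871.1 s = 64.5 minutes.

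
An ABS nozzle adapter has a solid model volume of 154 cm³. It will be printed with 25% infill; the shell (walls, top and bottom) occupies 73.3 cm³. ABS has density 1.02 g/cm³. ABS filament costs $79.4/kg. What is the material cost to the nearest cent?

Interior volume = 154 − 73.3, so 80.7 cm³.
Deposited infill: 0.25 × 80.7 → 20.175 cm³.
Deposited volume: 73.3 + 20.175 → 93.475 cm³.
Mass: 93.475 × 1.02 → 95.3445 g.
At $79.4/kg: 95.3445/1000 × 79.4 = $7.57.

$7.57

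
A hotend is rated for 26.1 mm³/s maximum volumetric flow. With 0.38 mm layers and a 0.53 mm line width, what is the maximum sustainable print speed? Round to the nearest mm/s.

130 mm/s

A = 0.38 × 0.53, so 0.2014 mm².
Max speed = 26.1 / 0.2014 = 129.59 ≈ 130 mm/s.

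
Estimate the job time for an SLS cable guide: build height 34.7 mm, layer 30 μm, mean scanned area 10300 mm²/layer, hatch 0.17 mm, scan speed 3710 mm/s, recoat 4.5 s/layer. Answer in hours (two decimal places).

6.69 hours

Layer count = ceil(34.7 / 0.03) = 1157.
Scan path per layer = 10300 / 0.17 = 60588.2 mm.
Laser time per layer: 60588.2 / 3710 → 16.3311 s.
Time per layer = 16.3311 + 4.5, so 20.8311 s.
Total: 1157 × 20.8311 s = 24101.5827 s → 6.69 hours.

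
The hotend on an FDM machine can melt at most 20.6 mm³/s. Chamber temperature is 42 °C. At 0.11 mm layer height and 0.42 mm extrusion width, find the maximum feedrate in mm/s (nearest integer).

Bead cross-section: 0.11 × 0.42 → 0.0462 mm².
Max speed = 20.6 / 0.0462 = 445.89 ≈ 446 mm/s.

446 mm/s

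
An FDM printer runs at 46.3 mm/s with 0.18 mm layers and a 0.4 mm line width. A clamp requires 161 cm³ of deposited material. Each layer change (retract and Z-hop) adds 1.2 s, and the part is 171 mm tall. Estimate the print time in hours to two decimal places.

13.73 hours

Extrusion cross-section = 0.18 × 0.4 = 0.072 mm².
Toolpath length = 161 cm³ / 0.072 mm² = 161000 / 0.072 = 2236111.1 mm.
Print-move time = 2236111.1 / 46.3 = 48296.1 s.
Number of layers: 171 / 0.18 → 950 (rounded up).
Z-hop total = 950 × 1.2 = 1140 s.
Altogether 48296.1 + 1140 = 49436.1 s, i.e. 13.73 hours.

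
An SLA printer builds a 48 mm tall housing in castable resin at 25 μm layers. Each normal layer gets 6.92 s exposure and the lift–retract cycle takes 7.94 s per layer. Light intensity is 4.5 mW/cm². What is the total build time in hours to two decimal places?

7.93 hours

Number of layers: 48 / 0.025 → 1920 (rounded up).
Each layer takes = 6.92 + 7.94 = 14.86 s.
Build time: 1920 × 14.86 s = 28531.2 s, i.e. 7.93 hours.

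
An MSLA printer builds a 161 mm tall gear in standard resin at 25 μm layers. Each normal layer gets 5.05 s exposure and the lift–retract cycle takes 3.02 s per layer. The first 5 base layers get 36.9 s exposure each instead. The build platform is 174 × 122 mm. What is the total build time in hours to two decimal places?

Layer count = ceil(161 / 0.025) = 6440.
Burn-in layers: 5 × (36.9 + 3.02) → 199.6 s.
Remaining layers = 6435 × (5.05 + 3.02) = 51930.45 s.
Total = 199.6 + 51930.45 = 52130.05 s = 14.48 hours.

14.48 hours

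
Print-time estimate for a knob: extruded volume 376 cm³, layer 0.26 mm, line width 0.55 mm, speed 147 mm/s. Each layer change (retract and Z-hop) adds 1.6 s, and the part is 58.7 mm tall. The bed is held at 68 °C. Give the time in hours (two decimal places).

5.07 hours

Line area = 0.26 × 0.55, so 0.143 mm².
Total extruded path = 376000/0.143 = 2629370.6 mm.
Extrusion time: 2629370.6 / 147 → 17886.9 s.
Layers = ⌈58.7/0.26⌉ = 226.
Non-print overhead = 226 × 1.6, so 361.6 s.
Total = 17886.9 + 361.6 = 18248.5 s = 5.07 hours.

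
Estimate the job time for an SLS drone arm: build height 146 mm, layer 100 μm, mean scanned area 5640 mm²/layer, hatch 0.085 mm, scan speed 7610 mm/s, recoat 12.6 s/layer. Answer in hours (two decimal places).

Layers = ⌈146/0.1⌉ = 1460.
Per-layer scan distance: 5640 / 0.085 → 66352.9 mm.
Per-layer scan time = 66352.9 / 7610 = 8.7192 s.
Time per layer: 8.7192 + 12.6 → 21.3192 s.
1460 layers × 21.3192 s/layer = 31126.032 s, i.e. 8.65 hours.

8.65 hours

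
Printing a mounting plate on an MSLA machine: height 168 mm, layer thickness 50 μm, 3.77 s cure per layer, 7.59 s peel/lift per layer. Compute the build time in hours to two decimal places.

Layer count = ceil(168 / 0.05) = 3360.
Per-layer time = 3.77 + 7.59, so 11.36 s.
Build time: 3360 × 11.36 s = 38169.6 s, i.e. 10.60 hours.

10.60 hours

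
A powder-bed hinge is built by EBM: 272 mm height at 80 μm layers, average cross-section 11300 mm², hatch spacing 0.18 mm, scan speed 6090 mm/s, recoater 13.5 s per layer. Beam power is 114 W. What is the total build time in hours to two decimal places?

22.49 hours

Number of layers: 272 / 0.08 → 3400 (rounded up).
Scan path per layer: 11300 / 0.18 → 62777.8 mm.
Scan time per layer = 62777.8 / 6090, so 10.3083 s.
Time per layer = 10.3083 + 13.5 = 23.8083 s.
3400 layers × 23.8083 s/layer = 80948.22 s, i.e. 22.49 hours.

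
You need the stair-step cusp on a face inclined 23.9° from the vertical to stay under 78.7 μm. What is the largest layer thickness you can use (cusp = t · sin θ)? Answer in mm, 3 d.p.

0.194 mm

Layer height = cusp / sin(23.9°) = 0.0787 / 0.4051 = 0.194 mm.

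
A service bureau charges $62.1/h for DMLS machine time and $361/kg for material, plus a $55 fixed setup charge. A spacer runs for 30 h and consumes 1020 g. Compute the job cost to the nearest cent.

Machine-time cost = 62.1 × 30 = $1863.00.
Feedstock cost: 361 × 1020/1000 → $368.22.
Adding setup: 1863.00 + 368.22 + 55 → $2286.22.

$2286.22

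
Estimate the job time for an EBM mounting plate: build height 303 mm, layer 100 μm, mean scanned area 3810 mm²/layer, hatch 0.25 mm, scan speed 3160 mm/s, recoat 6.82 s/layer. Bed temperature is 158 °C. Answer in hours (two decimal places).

Number of layers: 303 / 0.1 → 3030 (rounded up).
Hatch length per layer: 3810 / 0.25 → 15240 mm.
Beam time per layer: 15240 / 3160 → 4.8228 s.
Time per layer = 4.8228 + 6.82, so 11.6428 s.
3030 layers × 11.6428 s/layer = 35277.684 s, i.e. 9.80 hours.

9.80 hours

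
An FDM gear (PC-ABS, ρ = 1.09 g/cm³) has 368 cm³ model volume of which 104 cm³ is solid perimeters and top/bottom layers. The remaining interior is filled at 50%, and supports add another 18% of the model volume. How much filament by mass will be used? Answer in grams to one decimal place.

329.4 g

Volume inside the shell = 368 − 104, so 264 cm³.
Infill deposited: 0.50 × 264 → 132 cm³.
Support = 0.18 × 368, so 66.24 cm³.
Total printed volume = 104 + 132 + 66.24 = 302.24 cm³.
Mass: 302.24 × 1.09 → 329.4416 g.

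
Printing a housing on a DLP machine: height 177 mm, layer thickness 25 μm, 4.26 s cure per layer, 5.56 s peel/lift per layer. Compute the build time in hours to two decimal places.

19.31 hours

Layers = ⌈177/0.025⌉ = 7080.
Cycle time = 4.26 + 5.56 = 9.82 s.
Build time: 7080 × 9.82 s = 69525.6 s, i.e. 19.31 hours.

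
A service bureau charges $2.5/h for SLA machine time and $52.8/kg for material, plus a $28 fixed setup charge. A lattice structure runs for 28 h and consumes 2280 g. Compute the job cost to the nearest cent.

$218.38

Machine cost = 2.5 × 28 = $70.00.
Feedstock cost = 52.8 × 2280/1000, so $120.384.
Adding setup: 70.00 + 120.384 + 28 → 218.384 ≈ $218.38.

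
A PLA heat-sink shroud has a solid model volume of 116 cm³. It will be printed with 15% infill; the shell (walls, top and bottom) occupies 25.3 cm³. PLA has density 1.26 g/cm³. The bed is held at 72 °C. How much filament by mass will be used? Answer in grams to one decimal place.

49.0 g

Interior volume: 116 − 25.3 → 90.7 cm³.
Infill volume = 0.15 × 90.7, so 13.605 cm³.
Total extruded = 25.3 + 13.605 = 38.905 cm³.
Mass: 38.905 × 1.26 → 49.0203 g.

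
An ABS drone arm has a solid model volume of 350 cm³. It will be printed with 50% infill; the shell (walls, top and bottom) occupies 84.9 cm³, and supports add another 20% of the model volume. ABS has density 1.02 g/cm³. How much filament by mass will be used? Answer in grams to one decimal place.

293.2 g

Interior volume = 350 − 84.9, so 265.1 cm³.
Infill deposited = 0.50 × 265.1 = 132.55 cm³.
Support: 0.20 × 350 → 70 cm³.
Deposited volume = 84.9 + 132.55 + 70, so 287.45 cm³.
Mass = 287.45 × 1.02, so 293.199 g.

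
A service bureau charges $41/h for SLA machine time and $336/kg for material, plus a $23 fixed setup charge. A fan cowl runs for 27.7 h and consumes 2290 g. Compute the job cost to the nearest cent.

Time charge: 41 × 27.7 → $1135.70.
Material charge = 336 × 2290/1000 = $769.44.
Adding setup: 1135.70 + 769.44 + 23 → $1928.14.

$1928.14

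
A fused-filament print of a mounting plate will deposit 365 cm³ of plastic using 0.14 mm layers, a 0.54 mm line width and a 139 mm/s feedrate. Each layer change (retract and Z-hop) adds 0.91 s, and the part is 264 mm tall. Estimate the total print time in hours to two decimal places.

10.13 hours

Extrusion cross-section = 0.14 × 0.54, so 0.0756 mm².
Total extruded path = 365000/0.0756 = 4828042.3 mm.
Extrusion time: 4828042.3 / 139 → 34734.1 s.
Layers = ⌈264/0.14⌉ = 1886.
Non-print overhead = 1886 × 0.91, so 1716.26 s.
Total = 34734.1 + 1716.26 = 36450.36 s = 10.13 hours.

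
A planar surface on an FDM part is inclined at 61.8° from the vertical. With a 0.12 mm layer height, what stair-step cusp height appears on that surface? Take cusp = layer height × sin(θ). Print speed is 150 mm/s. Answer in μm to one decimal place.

h_c = t·sin θ = 0.12 × 0.8813 = 0.105756 mm (105.8 μm).

105.8 μm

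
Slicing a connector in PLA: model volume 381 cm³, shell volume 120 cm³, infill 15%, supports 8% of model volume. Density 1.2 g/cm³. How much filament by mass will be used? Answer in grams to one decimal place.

227.6 g

Interior volume: 381 − 120 → 261 cm³.
Deposited infill = 0.15 × 261, so 39.15 cm³.
Support: 0.08 × 381 → 30.48 cm³.
Total extruded: 120 + 39.15 + 30.48 → 189.63 cm³.
Mass = 189.63 × 1.2, so 227.556 g.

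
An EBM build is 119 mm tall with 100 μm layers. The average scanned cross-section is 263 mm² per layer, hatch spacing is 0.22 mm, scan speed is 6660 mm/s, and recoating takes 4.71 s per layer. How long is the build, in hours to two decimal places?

Layer count = ceil(119 / 0.1) = 1190.
Hatch length per layer = 263 / 0.22 = 1195.5 mm.
Per-layer scan time = 1195.5 / 6660, so 0.1795 s.
Time per layer: 0.1795 + 4.71 → 4.8895 s.
Build time = 1190 × 4.8895 = 5818.505 s = 1.62 hours.

1.62 hours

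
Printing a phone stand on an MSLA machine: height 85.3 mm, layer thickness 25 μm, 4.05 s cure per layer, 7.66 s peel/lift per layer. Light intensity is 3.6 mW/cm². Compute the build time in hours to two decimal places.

Layers = ⌈85.3/0.025⌉ = 3412.
Per-layer time: 4.05 + 7.66 → 11.71 s.
Total = 3412 × 11.71 = 39954.52 s = 11.10 hours.

11.10 hours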